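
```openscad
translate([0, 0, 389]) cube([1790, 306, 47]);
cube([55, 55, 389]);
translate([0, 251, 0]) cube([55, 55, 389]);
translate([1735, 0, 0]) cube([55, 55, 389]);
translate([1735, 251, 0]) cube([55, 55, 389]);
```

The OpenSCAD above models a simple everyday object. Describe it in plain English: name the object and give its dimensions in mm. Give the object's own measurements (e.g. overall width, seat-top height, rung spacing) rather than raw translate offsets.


A bench: a 1790×306 mm seat slab, 47 mm thick, top at z = 436 mm, on four 55×55 mm square legs flush with the seat corners and standing on z = 0.


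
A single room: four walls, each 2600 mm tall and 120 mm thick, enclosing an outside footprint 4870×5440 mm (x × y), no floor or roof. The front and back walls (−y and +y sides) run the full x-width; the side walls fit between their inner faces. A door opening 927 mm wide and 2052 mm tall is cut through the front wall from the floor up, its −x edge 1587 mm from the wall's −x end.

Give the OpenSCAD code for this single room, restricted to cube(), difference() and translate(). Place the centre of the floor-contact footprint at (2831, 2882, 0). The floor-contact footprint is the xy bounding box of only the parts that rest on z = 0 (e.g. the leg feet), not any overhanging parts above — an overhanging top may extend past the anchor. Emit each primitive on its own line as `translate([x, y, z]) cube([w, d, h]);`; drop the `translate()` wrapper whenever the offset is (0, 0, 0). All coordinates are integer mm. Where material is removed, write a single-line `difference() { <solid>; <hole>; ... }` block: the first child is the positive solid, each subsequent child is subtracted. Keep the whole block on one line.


difference() { translate([396, 162, 0]) cube([4870, 120, 2600]); translate([1983, 162, 0]) cube([927, 120, 2052]); }
translate([396, 5482, 0]) cube([4870, 120, 2600]);
translate([396, 282, 0]) cube([120, 5200, 2600]);
translate([5146, 282, 0]) cube([120, 5200, 2600]);


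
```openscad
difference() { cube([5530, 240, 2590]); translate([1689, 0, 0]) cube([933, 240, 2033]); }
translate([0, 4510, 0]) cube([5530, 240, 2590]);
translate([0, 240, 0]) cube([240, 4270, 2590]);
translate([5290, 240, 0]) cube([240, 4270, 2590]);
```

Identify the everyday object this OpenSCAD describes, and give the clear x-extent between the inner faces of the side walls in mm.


A single room. The interior width is 5050 mm.

Four walls enclosing a rectangle with a door in the front wall — a room. Outside width 5530 minus two 240 mm walls gives 5050 mm.


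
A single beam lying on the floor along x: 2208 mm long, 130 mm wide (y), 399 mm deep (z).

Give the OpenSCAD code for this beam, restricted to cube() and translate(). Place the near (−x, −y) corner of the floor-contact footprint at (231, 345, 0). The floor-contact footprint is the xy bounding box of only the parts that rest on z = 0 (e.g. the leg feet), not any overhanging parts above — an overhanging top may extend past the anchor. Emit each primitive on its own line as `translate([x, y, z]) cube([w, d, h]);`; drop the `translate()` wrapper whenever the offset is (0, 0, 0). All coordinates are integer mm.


translate([231, 345, 0]) cube([2208, 130, 399]);


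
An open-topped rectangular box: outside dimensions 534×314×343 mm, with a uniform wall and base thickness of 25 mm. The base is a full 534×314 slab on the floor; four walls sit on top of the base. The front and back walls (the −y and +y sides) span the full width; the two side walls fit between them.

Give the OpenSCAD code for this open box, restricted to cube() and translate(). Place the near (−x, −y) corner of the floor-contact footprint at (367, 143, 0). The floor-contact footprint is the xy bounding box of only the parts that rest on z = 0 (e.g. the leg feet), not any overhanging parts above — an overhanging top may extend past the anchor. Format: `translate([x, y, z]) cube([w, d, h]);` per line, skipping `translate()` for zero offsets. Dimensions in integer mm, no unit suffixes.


translate([367, 143, 0]) cube([534, 314, 25]);
translate([367, 143, 25]) cube([534, 25, 318]);
translate([367, 432, 25]) cube([534, 25, 318]);
translate([367, 168, 25]) cube([25, 264, 318]);
translate([876, 168, 25]) cube([25, 264, 318]);


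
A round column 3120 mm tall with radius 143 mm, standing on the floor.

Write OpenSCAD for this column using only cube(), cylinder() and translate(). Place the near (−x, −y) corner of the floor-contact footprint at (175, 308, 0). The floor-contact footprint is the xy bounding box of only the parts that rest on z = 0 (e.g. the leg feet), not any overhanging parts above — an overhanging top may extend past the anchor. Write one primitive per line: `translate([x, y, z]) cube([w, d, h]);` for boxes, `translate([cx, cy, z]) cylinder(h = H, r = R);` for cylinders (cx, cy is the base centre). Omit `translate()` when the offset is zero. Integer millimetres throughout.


translate([318, 451, 0]) cylinder(h = 3120, r = 143);


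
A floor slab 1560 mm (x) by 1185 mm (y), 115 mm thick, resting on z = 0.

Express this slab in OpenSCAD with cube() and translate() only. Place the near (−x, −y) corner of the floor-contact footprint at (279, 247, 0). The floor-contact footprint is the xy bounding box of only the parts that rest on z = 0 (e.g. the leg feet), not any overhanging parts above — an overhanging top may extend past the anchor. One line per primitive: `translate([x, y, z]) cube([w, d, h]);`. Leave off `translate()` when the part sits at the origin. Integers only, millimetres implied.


translate([279, 247, 0]) cube([1560, 1185, 115]);


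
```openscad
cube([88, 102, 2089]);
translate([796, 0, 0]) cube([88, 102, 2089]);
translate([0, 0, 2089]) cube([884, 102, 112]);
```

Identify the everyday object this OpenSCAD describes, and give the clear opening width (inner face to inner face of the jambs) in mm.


A door frame. The clear opening width is 708 mm.

Two 2089 mm tall posts with a header on top — a door frame. The left jamb is 88 mm wide at x = 0; the right jamb starts at x = 796. The clear opening is 796 − 88 = 708 mm.


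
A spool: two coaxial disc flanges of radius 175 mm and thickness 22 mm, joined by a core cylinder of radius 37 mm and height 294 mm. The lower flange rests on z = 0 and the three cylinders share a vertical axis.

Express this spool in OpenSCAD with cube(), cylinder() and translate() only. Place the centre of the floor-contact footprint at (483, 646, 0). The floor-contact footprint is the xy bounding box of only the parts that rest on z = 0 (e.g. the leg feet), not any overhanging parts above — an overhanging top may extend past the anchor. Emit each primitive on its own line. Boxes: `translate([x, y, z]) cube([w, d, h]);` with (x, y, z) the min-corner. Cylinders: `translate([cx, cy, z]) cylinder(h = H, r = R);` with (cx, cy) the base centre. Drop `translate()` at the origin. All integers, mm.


translate([483, 646, 0]) cylinder(h = 22, r = 175);
translate([483, 646, 22]) cylinder(h = 294, r = 37);
translate([483, 646, 316]) cylinder(h = 22, r = 175);


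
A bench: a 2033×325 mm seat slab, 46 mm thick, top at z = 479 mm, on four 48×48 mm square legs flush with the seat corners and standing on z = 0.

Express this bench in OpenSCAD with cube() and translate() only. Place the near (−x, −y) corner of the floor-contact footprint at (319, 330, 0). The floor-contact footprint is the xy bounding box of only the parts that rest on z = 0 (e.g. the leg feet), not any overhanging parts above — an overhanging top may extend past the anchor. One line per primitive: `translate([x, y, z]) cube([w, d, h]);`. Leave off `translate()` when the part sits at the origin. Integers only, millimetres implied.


translate([319, 330, 433]) cube([2033, 325, 46]);
translate([319, 330, 0]) cube([48, 48, 433]);
translate([319, 607, 0]) cube([48, 48, 433]);
translate([2304, 330, 0]) cube([48, 48, 433]);
translate([2304, 607, 0]) cube([48, 48, 433]);


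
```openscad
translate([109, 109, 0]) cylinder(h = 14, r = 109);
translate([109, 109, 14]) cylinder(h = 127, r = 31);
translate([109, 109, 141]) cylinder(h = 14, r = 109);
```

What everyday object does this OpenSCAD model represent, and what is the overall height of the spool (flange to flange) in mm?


A spool. The overall height is 155 mm.

Three coaxial cylinders, large–small–large — a spool. Two 14 mm flanges and a 127 mm core give 14 + 127 + 14 = 155 mm.


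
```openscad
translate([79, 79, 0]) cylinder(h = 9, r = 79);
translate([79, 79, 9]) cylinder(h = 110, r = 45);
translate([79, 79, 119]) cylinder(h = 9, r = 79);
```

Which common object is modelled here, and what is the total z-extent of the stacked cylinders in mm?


A spool. The overall height is 128 mm.

Three coaxial cylinders, large–small–large — a spool. Two 9 mm flanges and a 110 mm core give 9 + 110 + 9 = 128 mm.


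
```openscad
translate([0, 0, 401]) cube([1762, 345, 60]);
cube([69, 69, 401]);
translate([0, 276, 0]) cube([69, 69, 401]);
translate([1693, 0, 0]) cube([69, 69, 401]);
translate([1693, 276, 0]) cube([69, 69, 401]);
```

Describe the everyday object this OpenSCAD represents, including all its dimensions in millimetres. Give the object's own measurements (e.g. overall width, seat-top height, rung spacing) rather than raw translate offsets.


A long wooden bench with a 1762 mm (x) × 345 mm (y) seat, 60 mm thick, its top surface 461 mm above the floor. Four 69 mm square legs at the seat corners, flush with the edges, run from z = 0 to the seat underside.


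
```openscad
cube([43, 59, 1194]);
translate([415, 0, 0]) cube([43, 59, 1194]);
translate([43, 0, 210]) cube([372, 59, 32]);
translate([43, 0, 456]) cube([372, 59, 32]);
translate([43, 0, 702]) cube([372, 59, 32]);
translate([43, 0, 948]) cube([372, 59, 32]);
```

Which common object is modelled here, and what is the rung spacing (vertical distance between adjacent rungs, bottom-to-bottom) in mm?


A ladder. The rung spacing is 246 mm.

Two tall 43×59 posts with 4 short bars between them — a ladder. Adjacent rungs sit at z = 210 and z = 456, so the spacing is 456 − 210 = 246 mm.


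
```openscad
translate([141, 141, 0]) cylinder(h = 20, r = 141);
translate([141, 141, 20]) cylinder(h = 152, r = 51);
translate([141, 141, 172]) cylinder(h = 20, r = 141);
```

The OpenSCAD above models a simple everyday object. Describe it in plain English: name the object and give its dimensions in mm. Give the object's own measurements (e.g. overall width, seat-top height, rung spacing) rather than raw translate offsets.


A spool: two coaxial disc flanges of radius 141 mm and thickness 20 mm, joined by a core cylinder of radius 51 mm and height 152 mm. The lower flange rests on z = 0 and the three cylinders share a vertical axis.


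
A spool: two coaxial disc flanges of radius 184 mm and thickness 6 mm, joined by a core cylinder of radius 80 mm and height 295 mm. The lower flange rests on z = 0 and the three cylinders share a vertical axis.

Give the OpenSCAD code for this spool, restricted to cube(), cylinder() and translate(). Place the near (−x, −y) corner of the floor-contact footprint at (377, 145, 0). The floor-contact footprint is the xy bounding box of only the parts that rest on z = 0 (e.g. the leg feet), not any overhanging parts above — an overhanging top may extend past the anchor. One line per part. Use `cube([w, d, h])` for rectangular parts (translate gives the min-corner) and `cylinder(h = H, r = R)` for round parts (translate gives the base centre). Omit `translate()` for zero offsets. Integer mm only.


translate([561, 329, 0]) cylinder(h = 6, r = 184);
translate([561, 329, 6]) cylinder(h = 295, r = 80);
translate([561, 329, 301]) cylinder(h = 6, r = 184);


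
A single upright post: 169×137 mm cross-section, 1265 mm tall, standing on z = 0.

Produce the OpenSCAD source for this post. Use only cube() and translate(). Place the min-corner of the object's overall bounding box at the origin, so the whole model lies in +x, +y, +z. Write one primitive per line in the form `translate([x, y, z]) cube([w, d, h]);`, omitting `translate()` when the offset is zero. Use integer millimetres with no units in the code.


cube([169, 137, 1265]);


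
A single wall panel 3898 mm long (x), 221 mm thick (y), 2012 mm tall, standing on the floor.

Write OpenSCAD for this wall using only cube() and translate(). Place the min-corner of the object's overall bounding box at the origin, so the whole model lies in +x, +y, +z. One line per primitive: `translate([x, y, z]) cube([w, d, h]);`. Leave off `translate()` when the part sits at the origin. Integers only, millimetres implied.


cube([3898, 221, 2012]);


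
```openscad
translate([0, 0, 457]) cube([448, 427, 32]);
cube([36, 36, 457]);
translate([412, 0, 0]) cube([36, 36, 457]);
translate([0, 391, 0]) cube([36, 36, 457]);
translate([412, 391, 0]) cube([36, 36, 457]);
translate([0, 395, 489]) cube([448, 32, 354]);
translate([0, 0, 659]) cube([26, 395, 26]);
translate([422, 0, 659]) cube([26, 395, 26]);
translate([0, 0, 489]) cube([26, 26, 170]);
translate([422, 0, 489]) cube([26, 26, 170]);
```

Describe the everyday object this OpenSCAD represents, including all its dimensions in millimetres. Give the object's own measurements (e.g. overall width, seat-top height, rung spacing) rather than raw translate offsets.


A chair. The seat is a 448×427×32 mm slab with its top at z = 489 mm, on four 36×36 mm corner legs (flush with the seat edges, standing on z = 0). A flat backrest 32 mm thick, 354 mm tall, spans the full seat width and rises from the seat top along its +y edge, rear face flush with the rear of the seat. Two armrests of 26×26 mm section run along each side from the seat's front edge to the front of the backrest, top faces 196 mm above the seat top and outer faces flush with the seat's x-edges; a 26×26 mm post under the front of each armrest stands on the seat at the front corner.


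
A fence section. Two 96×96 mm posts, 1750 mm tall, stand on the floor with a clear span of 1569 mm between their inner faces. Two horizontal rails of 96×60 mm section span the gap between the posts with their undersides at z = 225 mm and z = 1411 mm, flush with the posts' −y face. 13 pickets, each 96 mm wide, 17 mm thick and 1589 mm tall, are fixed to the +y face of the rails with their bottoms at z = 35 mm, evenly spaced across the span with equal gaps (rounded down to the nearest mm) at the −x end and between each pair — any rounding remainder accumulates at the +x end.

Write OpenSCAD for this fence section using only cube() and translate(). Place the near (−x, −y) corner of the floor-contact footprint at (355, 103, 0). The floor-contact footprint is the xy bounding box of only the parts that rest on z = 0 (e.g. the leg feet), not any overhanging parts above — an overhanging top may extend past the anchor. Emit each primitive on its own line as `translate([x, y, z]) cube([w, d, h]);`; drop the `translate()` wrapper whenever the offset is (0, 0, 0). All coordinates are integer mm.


translate([355, 103, 0]) cube([96, 96, 1750]);
translate([2020, 103, 0]) cube([96, 96, 1750]);
translate([451, 103, 225]) cube([1569, 96, 60]);
translate([451, 103, 1411]) cube([1569, 96, 60]);
translate([473, 199, 35]) cube([96, 17, 1589]);
translate([591, 199, 35]) cube([96, 17, 1589]);
translate([709, 199, 35]) cube([96, 17, 1589]);
translate([827, 199, 35]) cube([96, 17, 1589]);
translate([945, 199, 35]) cube([96, 17, 1589]);
translate([1063, 199, 35]) cube([96, 17, 1589]);
translate([1181, 199, 35]) cube([96, 17, 1589]);
translate([1299, 199, 35]) cube([96, 17, 1589]);
translate([1417, 199, 35]) cube([96, 17, 1589]);
translate([1535, 199, 35]) cube([96, 17, 1589]);
translate([1653, 199, 35]) cube([96, 17, 1589]);
translate([1771, 199, 35]) cube([96, 17, 1589]);
translate([1889, 199, 35]) cube([96, 17, 1589]);


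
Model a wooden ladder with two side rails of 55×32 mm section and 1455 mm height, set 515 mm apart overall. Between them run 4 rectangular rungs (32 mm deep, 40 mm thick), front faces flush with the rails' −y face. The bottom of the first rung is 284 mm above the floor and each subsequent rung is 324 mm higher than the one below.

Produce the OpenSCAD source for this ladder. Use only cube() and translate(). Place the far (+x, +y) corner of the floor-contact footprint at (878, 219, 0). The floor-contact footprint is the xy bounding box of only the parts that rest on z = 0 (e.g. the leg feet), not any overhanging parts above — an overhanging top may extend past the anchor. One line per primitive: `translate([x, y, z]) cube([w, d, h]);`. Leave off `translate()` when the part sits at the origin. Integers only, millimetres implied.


// rung span = 515 - 2*55 = 405
// rung[k] z = 284 + k*324
translate([363, 187, 0]) cube([55, 32, 1455]);
translate([823, 187, 0]) cube([55, 32, 1455]);
translate([418, 187, 284]) cube([405, 32, 40]);
translate([418, 187, 608]) cube([405, 32, 40]);
translate([418, 187, 932]) cube([405, 32, 40]);
translate([418, 187, 1256]) cube([405, 32, 40]);


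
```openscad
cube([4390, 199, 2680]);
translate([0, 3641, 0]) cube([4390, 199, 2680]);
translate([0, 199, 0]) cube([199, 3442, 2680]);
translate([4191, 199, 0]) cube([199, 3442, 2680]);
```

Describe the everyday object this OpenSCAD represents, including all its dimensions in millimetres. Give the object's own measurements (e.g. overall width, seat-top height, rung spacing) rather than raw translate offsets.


The wall frame of a small rectangular building: four walls, each 2680 mm tall and 199 mm thick, enclosing a footprint 4390 mm (x) by 3840 mm (y) outside-to-outside, with no floor or roof. The front and back walls (the −y and +y sides) span the full width; the two side walls fit between them.


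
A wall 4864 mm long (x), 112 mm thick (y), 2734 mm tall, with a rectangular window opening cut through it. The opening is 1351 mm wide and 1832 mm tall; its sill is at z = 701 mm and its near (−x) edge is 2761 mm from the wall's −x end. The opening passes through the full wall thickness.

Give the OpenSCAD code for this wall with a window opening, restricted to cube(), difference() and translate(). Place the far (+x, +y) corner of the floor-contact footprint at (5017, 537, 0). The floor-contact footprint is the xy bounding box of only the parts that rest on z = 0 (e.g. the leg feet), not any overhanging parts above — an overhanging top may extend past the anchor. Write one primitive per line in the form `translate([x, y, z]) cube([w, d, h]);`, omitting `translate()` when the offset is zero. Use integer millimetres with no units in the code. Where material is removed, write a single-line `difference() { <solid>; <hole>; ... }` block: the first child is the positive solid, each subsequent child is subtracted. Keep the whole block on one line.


difference() { translate([153, 425, 0]) cube([4864, 112, 2734]); translate([2914, 425, 701]) cube([1351, 112, 1832]); }


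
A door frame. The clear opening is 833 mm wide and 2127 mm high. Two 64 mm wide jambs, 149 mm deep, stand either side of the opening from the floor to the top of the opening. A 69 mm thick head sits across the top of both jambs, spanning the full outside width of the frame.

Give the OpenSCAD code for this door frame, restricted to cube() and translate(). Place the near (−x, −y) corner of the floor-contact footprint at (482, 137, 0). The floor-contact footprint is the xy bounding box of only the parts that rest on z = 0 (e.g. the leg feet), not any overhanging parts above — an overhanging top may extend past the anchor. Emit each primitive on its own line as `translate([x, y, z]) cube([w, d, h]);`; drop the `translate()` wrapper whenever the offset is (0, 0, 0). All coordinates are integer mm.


translate([482, 137, 0]) cube([64, 149, 2127]);
translate([1379, 137, 0]) cube([64, 149, 2127]);
translate([482, 137, 2127]) cube([961, 149, 69]);


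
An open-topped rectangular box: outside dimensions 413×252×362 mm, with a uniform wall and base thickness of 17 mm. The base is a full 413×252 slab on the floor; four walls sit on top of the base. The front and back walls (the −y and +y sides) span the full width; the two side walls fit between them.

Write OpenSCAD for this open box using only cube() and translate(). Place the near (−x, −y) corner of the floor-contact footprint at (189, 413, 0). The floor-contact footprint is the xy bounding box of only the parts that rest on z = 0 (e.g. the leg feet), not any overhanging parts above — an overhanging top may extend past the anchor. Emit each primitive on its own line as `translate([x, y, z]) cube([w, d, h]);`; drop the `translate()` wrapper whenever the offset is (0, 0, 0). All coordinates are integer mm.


translate([189, 413, 0]) cube([413, 252, 17]);
translate([189, 413, 17]) cube([413, 17, 345]);
translate([189, 648, 17]) cube([413, 17, 345]);
translate([189, 430, 17]) cube([17, 218, 345]);
translate([585, 430, 17]) cube([17, 218, 345]);


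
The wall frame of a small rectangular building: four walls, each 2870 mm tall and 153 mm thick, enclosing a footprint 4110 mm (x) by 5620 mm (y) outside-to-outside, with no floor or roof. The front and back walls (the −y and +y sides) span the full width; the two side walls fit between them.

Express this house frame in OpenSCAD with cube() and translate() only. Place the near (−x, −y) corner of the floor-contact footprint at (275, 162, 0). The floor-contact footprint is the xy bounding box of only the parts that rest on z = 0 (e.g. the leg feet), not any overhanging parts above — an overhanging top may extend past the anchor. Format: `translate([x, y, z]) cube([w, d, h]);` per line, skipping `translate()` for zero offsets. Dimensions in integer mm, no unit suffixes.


translate([275, 162, 0]) cube([4110, 153, 2870]);
translate([275, 5629, 0]) cube([4110, 153, 2870]);
translate([275, 315, 0]) cube([153, 5314, 2870]);
translate([4232, 315, 0]) cube([153, 5314, 2870]);


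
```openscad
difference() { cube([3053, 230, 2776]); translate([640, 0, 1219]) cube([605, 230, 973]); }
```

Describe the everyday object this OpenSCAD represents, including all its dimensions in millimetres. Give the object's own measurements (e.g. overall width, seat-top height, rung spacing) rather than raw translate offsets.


A wall 3053 mm long (x), 230 mm thick (y), 2776 mm tall, with a rectangular window opening cut through it. The opening is 605 mm wide and 973 mm tall; its sill is at z = 1219 mm and its near (−x) edge is 640 mm from the wall's −x end. The opening passes through the full wall thickness.


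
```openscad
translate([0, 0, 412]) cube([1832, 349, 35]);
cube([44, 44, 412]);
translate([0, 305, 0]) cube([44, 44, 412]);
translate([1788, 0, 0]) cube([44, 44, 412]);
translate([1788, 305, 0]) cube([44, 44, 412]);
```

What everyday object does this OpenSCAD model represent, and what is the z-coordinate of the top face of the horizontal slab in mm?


A bench. The seat-top height is 447 mm.

A long slab on four corner posts — a bench. The slab sits at z = 412 with thickness 35, so the top is 412 + 35 = 447 mm.


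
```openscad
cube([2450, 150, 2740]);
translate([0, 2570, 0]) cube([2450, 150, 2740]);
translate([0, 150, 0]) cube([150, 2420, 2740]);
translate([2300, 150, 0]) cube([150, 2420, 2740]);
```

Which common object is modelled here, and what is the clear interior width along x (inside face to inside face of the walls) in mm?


A house (or room) frame. The interior width is 2150 mm.

Four 2740 mm walls enclosing a rectangle with no floor or roof — a room or house frame. Outside width is 2450 mm and wall thickness is 150 mm, so the interior width is 2450 − 2 × 150 = 2150 mm.


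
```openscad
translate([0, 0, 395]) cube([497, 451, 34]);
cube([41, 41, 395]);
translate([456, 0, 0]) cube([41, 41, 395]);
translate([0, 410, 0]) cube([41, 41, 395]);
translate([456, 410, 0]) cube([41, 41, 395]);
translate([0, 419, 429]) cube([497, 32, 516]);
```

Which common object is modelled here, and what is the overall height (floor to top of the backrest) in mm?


A chair. The overall height is 945 mm.

A slab on four corner posts with a tall panel at the back — a chair. The seat slab sits at z = 395 with thickness 34, and the 516 mm backrest starts at the seat top, so the overall height is 395 + 34 + 516 = 945 mm.


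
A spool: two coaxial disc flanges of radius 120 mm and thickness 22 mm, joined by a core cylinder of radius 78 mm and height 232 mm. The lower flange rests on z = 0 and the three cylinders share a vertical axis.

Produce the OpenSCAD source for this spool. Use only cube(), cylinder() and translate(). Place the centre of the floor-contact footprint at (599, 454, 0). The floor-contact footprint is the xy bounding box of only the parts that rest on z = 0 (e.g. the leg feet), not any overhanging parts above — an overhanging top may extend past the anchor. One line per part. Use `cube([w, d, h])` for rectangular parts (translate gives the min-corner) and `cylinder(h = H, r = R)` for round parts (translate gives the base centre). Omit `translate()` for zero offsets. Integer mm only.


translate([599, 454, 0]) cylinder(h = 22, r = 120);
translate([599, 454, 22]) cylinder(h = 232, r = 78);
translate([599, 454, 254]) cylinder(h = 22, r = 120);


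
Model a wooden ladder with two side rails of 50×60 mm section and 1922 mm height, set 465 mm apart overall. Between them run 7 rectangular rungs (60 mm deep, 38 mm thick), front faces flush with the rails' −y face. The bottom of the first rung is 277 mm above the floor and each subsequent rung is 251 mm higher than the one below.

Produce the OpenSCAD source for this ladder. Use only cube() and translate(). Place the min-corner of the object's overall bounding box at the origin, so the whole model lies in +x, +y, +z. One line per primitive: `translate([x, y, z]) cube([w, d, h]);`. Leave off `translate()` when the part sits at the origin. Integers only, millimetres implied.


// rung span = 465 - 2*50 = 365
// rung[k] z = 277 + k*251
cube([50, 60, 1922]);
translate([415, 0, 0]) cube([50, 60, 1922]);
translate([50, 0, 277]) cube([365, 60, 38]);
translate([50, 0, 528]) cube([365, 60, 38]);
translate([50, 0, 779]) cube([365, 60, 38]);
translate([50, 0, 1030]) cube([365, 60, 38]);
translate([50, 0, 1281]) cube([365, 60, 38]);
translate([50, 0, 1532]) cube([365, 60, 38]);
translate([50, 0, 1783]) cube([365, 60, 38]);


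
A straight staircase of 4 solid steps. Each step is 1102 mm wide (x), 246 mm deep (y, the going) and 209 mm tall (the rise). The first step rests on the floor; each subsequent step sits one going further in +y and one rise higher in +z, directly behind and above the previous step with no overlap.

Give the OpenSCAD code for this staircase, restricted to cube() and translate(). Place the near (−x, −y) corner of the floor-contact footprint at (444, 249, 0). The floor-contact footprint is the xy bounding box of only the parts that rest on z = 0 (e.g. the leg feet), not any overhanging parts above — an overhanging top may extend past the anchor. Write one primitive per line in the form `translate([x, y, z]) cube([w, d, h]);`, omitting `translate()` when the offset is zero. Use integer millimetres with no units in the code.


translate([444, 249, 0]) cube([1102, 246, 209]);
translate([444, 495, 209]) cube([1102, 246, 209]);
translate([444, 741, 418]) cube([1102, 246, 209]);
translate([444, 987, 627]) cube([1102, 246, 209]);


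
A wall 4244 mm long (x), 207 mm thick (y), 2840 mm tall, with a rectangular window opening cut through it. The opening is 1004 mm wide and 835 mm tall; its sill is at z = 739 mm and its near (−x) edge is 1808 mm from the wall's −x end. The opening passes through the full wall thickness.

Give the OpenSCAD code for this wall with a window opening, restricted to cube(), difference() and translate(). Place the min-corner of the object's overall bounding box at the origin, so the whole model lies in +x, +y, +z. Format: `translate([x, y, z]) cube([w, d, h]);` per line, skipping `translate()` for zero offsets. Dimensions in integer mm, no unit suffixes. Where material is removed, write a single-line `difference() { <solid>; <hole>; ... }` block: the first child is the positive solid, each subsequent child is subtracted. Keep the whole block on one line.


difference() { cube([4244, 207, 2840]); translate([1808, 0, 739]) cube([1004, 207, 835]); }


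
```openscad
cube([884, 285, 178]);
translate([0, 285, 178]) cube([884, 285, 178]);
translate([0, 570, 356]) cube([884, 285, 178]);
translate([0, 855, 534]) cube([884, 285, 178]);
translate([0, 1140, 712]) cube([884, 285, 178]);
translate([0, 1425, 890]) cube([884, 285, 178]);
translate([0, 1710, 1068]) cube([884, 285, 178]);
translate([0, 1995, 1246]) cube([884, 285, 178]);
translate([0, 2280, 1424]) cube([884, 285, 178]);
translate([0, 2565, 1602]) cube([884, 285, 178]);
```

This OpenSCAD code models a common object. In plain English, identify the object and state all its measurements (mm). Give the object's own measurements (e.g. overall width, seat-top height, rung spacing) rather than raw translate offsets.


A straight staircase of 10 solid steps. Each step is 884 mm wide (x), 285 mm deep (y, the going) and 178 mm tall (the rise). The first step rests on the floor; each subsequent step sits one going further in +y and one rise higher in +z, directly behind and above the previous step with no overlap.


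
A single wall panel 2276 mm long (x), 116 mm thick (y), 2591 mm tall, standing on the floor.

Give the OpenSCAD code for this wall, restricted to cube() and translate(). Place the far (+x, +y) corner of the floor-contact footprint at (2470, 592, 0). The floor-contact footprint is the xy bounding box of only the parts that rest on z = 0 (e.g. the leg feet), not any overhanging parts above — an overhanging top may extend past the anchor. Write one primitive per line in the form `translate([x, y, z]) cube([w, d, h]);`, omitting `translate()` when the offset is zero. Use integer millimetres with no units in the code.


translate([194, 476, 0]) cube([2276, 116, 2591]);


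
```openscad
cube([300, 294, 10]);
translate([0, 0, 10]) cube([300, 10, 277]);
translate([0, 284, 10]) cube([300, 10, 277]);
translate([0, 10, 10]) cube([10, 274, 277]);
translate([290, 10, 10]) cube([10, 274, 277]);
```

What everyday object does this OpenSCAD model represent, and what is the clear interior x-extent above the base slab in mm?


An open box. The internal width is 280 mm.

A 300×294 base slab with four walls standing on it — an open box. The base is 300 mm wide and the walls are 10 mm thick, so the internal width is 300 − 2 × 10 = 280 mm.


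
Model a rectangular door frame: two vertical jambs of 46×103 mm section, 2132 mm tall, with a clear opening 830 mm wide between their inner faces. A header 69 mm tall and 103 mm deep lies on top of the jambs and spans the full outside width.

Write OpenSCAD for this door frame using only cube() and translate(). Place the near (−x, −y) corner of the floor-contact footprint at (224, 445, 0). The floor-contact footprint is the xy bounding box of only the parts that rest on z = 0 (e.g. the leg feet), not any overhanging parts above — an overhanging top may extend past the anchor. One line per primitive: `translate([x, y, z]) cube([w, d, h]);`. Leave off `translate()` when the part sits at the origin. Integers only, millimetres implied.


translate([224, 445, 0]) cube([46, 103, 2132]);
translate([1100, 445, 0]) cube([46, 103, 2132]);
translate([224, 445, 2132]) cube([922, 103, 69]);


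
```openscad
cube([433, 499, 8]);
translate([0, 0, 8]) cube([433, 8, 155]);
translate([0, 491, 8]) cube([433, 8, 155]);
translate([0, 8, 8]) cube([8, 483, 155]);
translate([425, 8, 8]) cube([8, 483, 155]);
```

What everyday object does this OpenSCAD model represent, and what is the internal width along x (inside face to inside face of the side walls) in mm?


An open box. The internal width is 417 mm.

A 433×499 base slab with four walls standing on it — an open box. The base is 433 mm wide and the walls are 8 mm thick, so the internal width is 433 − 2 × 8 = 417 mm.


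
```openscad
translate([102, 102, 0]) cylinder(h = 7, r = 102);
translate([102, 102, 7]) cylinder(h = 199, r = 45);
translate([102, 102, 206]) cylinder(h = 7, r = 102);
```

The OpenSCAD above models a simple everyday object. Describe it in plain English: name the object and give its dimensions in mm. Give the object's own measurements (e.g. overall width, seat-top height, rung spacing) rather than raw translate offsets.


A spool: two coaxial disc flanges of radius 102 mm and thickness 7 mm, joined by a core cylinder of radius 45 mm and height 199 mm. The lower flange rests on z = 0 and the three cylinders share a vertical axis.


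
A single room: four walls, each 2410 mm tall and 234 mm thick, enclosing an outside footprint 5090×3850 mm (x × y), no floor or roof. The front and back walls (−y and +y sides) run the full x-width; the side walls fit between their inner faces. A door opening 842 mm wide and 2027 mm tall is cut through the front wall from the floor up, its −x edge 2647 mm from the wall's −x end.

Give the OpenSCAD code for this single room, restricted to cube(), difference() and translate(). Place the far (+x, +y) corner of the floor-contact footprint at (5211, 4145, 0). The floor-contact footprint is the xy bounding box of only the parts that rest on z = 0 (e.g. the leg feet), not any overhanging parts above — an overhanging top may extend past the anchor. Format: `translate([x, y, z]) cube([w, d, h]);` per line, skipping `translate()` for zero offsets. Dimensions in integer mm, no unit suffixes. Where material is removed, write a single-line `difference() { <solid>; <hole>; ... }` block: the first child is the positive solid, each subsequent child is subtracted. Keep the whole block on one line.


difference() { translate([121, 295, 0]) cube([5090, 234, 2410]); translate([2768, 295, 0]) cube([842, 234, 2027]); }
translate([121, 3911, 0]) cube([5090, 234, 2410]);
translate([121, 529, 0]) cube([234, 3382, 2410]);
translate([4977, 529, 0]) cube([234, 3382, 2410]);


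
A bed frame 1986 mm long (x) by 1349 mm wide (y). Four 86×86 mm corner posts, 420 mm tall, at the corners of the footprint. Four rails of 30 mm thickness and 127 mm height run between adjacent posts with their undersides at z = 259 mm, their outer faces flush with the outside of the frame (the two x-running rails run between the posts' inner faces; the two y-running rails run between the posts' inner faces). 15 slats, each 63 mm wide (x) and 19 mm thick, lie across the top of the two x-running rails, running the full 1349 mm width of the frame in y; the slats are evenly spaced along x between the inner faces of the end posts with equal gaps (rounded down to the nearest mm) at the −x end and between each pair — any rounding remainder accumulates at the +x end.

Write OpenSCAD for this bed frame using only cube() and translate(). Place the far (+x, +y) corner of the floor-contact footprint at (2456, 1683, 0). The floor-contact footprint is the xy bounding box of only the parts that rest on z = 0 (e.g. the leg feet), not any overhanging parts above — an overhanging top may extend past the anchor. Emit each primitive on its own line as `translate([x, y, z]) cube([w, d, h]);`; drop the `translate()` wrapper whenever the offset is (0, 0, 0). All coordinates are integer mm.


translate([470, 334, 0]) cube([86, 86, 420]);
translate([470, 1597, 0]) cube([86, 86, 420]);
translate([2370, 334, 0]) cube([86, 86, 420]);
translate([2370, 1597, 0]) cube([86, 86, 420]);
translate([556, 334, 259]) cube([1814, 30, 127]);
translate([556, 1653, 259]) cube([1814, 30, 127]);
translate([470, 420, 259]) cube([30, 1177, 127]);
translate([2426, 420, 259]) cube([30, 1177, 127]);
translate([610, 334, 386]) cube([63, 1349, 19]);
translate([727, 334, 386]) cube([63, 1349, 19]);
translate([844, 334, 386]) cube([63, 1349, 19]);
translate([961, 334, 386]) cube([63, 1349, 19]);
translate([1078, 334, 386]) cube([63, 1349, 19]);
translate([1195, 334, 386]) cube([63, 1349, 19]);
translate([1312, 334, 386]) cube([63, 1349, 19]);
translate([1429, 334, 386]) cube([63, 1349, 19]);
translate([1546, 334, 386]) cube([63, 1349, 19]);
translate([1663, 334, 386]) cube([63, 1349, 19]);
translate([1780, 334, 386]) cube([63, 1349, 19]);
translate([1897, 334, 386]) cube([63, 1349, 19]);
translate([2014, 334, 386]) cube([63, 1349, 19]);
translate([2131, 334, 386]) cube([63, 1349, 19]);
translate([2248, 334, 386]) cube([63, 1349, 19]);


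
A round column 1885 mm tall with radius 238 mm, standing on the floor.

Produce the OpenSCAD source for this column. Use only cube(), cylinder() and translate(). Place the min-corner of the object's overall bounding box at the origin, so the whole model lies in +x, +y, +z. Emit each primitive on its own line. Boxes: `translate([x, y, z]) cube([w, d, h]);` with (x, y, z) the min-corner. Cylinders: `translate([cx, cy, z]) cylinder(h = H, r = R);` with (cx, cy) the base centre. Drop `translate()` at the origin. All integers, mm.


translate([238, 238, 0]) cylinder(h = 1885, r = 238);


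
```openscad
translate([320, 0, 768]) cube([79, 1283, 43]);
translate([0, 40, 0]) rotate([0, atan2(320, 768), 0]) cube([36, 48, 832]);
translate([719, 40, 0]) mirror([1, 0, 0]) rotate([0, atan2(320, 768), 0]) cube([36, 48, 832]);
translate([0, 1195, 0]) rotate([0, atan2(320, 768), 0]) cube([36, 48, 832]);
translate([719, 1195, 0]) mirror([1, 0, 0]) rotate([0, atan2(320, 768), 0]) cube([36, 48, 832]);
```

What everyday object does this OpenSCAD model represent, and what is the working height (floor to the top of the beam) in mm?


A sawhorse. The overall height is 811 mm.

A beam across two mirrored pairs of raked legs — a sawhorse. The beam's underside is at z = 768 (matching the legs' vertical rise in atan2(320, 768)) and the beam is 43 mm tall, so its top is at 768 + 43 = 811 mm. The raked legs top out at the beam's underside, so that is the highest point.


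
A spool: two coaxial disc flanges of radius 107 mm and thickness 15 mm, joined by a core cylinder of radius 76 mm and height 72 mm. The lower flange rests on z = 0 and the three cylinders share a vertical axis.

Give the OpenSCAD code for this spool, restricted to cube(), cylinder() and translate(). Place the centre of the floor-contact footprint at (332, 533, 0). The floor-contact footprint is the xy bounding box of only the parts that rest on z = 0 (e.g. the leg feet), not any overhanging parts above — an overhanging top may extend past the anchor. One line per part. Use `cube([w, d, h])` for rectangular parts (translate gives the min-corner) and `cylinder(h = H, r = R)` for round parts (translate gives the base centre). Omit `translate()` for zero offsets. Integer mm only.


translate([332, 533, 0]) cylinder(h = 15, r = 107);
translate([332, 533, 15]) cylinder(h = 72, r = 76);
translate([332, 533, 87]) cylinder(h = 15, r = 107);


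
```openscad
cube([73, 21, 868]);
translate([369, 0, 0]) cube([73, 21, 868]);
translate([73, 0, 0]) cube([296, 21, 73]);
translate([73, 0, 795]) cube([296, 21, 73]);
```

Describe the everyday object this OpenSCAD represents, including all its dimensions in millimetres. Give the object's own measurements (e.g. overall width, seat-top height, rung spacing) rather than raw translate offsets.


A rectangular picture frame lying in the x–z plane (depth along y). The opening is 296 mm wide (x) by 722 mm tall (z), surrounded by a border 73 mm wide on all four sides. The frame is 21 mm deep and is made of two full-height vertical stiles with two horizontal rails fitted between them.


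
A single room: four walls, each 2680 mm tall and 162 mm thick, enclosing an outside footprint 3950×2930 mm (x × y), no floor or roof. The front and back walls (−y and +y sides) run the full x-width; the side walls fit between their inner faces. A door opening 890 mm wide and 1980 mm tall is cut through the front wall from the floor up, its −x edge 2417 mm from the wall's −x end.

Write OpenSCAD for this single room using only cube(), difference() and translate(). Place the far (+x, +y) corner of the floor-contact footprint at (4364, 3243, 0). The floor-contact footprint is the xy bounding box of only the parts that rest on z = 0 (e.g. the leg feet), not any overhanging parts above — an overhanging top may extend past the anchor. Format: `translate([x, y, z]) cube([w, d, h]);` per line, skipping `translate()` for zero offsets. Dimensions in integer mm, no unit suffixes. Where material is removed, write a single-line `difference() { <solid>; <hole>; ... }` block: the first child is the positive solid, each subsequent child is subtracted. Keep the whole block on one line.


difference() { translate([414, 313, 0]) cube([3950, 162, 2680]); translate([2831, 313, 0]) cube([890, 162, 1980]); }
translate([414, 3081, 0]) cube([3950, 162, 2680]);
translate([414, 475, 0]) cube([162, 2606, 2680]);
translate([4202, 475, 0]) cube([162, 2606, 2680]);
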